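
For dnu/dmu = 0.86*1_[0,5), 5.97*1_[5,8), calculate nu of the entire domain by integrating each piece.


Integrate each piece of the Radon-Nikodym derivative:
Step 1: integral_0^5 0.86 dx = 0.86*(5-0) = 0.86*5 = 4.3
Step 2: integral_5^8 5.97 dx = 5.97*(8-5) = 5.97*3 = 17.91
Total: 4.3 + 17.91 = 22.21


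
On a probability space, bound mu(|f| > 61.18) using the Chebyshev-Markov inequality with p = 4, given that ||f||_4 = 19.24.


Chebyshev/Markov inequality: mu(|f| > eps) <= (||f||_p / eps)^p
Step 1: ||f||_4 / eps = 19.24 / 61.18 = 0.314482
Step 2: Raise to power p = 4:
  (0.314482)^4 = 0.009781
Step 3: Therefore mu(|f| > 61.18) <= 0.009781


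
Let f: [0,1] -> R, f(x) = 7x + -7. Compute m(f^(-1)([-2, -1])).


f^(-1)([-2, -1]) = {x : -2 <= 7x + -7 <= -1}
Solving: (-2 - -7)/7 <= x <= (-1 - -7)/7
= [0.714286, 0.857143]
Intersecting with [0,1]: [0.714286, 0.857143]
Measure = 0.857143 - 0.714286 = 0.142857


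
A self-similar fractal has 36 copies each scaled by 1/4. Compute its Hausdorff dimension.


For a self-similar set with N copies scaled by 1/r:
dim_H = log(N)/log(r) = log(36)/log(4)
= 3.583519/1.386294
= 2.584963


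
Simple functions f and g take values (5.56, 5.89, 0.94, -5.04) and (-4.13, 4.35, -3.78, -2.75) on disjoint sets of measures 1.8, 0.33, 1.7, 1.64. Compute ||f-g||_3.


Step 1: Compute differences f_i - g_i:
  5.56 - -4.13 = 9.69
  5.89 - 4.35 = 1.54
  0.94 - -3.78 = 4.72
  -5.04 - -2.75 = -2.29
Step 2: Compute |diff|^3 * measure for each set:
  |9.69|^3 * 1.8 = 909.853209 * 1.8 = 1637.735776
  |1.54|^3 * 0.33 = 3.652264 * 0.33 = 1.205247
  |4.72|^3 * 1.7 = 105.154048 * 1.7 = 178.761882
  |-2.29|^3 * 1.64 = 12.008989 * 1.64 = 19.694742
Step 3: Sum = 1837.397647
Step 4: ||f-g||_3 = (1837.397647)^(1/3) = 12.248072


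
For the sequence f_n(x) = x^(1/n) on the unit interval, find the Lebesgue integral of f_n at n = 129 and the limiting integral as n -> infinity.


At n = 129: f_129(x) = x^(1/129).
Step 1: integral(x^(1/129), 0, 1) = [x^(1/129+1) / (1/129+1)] from 0 to 1
     = 1 / (1/129 + 1) = 1 / ((129+1)/129) = 129/(129+1)
     = 129/130 = 0.992308
Step 2: As n -> infinity, f_n(x) = x^(1/n) -> 1 for x in (0,1], and f_n is increasing in n.
By MCT, lim_n integral(f_n) = integral(lim_n f_n) = integral(1, 0, 1) = 1.
Step 3: Verify convergence: 129/130 = 0.992308 -> 1


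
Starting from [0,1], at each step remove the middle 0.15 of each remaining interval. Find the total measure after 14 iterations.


Step 1: At each step, fraction remaining = 1 - 0.15 = 0.85
Step 2: After 14 steps, measure = (0.85)^14
Result = 0.10277


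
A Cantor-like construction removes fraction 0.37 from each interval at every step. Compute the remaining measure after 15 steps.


Step 1: At each step, fraction remaining = 1 - 0.37 = 0.63
Step 2: After 15 steps, measure = (0.63)^15
Result = 9.774808e-04


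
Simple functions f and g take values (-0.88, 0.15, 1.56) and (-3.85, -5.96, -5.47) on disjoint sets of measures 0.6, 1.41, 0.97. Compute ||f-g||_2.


Step 1: Compute differences f_i - g_i:
  -0.88 - -3.85 = 2.97
  0.15 - -5.96 = 6.11
  1.56 - -5.47 = 7.03
Step 2: Compute |diff|^2 * measure for each set:
  |2.97|^2 * 0.6 = 8.8209 * 0.6 = 5.29254
  |6.11|^2 * 1.41 = 37.3321 * 1.41 = 52.638261
  |7.03|^2 * 0.97 = 49.4209 * 0.97 = 47.938273
Step 3: Sum = 105.869074
Step 4: ||f-g||_2 = (105.869074)^(1/2) = 10.28927


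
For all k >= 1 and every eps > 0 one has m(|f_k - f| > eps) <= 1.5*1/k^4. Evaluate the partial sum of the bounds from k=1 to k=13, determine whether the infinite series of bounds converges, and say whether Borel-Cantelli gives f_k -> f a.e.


Step 1: List the terms 1.5*1/k^4 for k = 1 to 13:
  k=1: 1.5
  k=2: 0.09375
  k=3: 0.018519
  k=4: 0.005859
  k=5: 0.0024
  k=6: 0.001157
  k=7: 6.247397e-04
  k=8: 3.662109e-04
  k=9: 2.286237e-04
  k=10: 1.500000e-04
  k=11: 1.024520e-04
  k=12: 7.233796e-05
  k=13: 5.251917e-05
Step 2: Partial sum = 1.5 + 0.09375 + 0.018519 + 0.005859 + 0.0024 + 0.001157 + 6.247397e-04 + 3.662109e-04 + 2.286237e-04 + 1.500000e-04 + 1.024520e-04 + 7.233796e-05 + 5.251917e-05
     = 1.623282
Step 3: The full series sum_(k>=1) 1.5*1/k^4 converges (p-series with p = 4 > 1; a constant multiple of a convergent series converges).
Step 4: Fix eps > 0. Since sum_k m(|f_k - f| > eps) < infinity, the Borel-Cantelli lemma gives
        m(limsup_k {|f_k - f| > eps}) = 0, i.e. for a.e. x, |f_k(x) - f(x)| <= eps for all large k.
        Applying this with eps = 1/j for j = 1, 2, ... and intersecting the countably many full-measure sets,
        for a.e. x we get limsup_k |f_k(x) - f(x)| <= 1/j for every j, hence f_k -> f almost everywhere.
Conclusion: series converges; Borel-Cantelli yields f_k -> f a.e.


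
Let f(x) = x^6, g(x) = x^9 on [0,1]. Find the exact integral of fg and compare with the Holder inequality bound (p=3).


Step 1: Exact integral of f*g = integral(x^15, 0, 1) = 1/16
     = 0.0625
Step 2: Holder bound with p=3, q=1.5:
  ||f||_p = (integral x^18 dx)^(1/3) = (1/19)^(1/3) = 0.374756
  ||g||_q = (integral x^13.5 dx)^(1/1.5) = (1/14.5)^(1/1.5) = 0.168172
Step 3: Holder bound = ||f||_p * ||g||_q = 0.374756 * 0.168172 = 0.063024
Verification: 0.0625 <= 0.063024 (Holder holds)


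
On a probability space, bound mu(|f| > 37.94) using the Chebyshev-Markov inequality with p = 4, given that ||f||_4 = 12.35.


Chebyshev/Markov inequality: mu(|f| > eps) <= (||f||_p / eps)^p
Step 1: ||f||_4 / eps = 12.35 / 37.94 = 0.325514
Step 2: Raise to power p = 4:
  (0.325514)^4 = 0.011227
Step 3: Therefore mu(|f| > 37.94) <= 0.011227


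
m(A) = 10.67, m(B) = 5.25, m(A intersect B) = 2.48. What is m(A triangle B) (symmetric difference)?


m(A Delta B) = m(A) + m(B) - 2*m(A n B)
= 10.67 + 5.25 - 2*2.48
= 10.67 + 5.25 - 4.96
= 10.96


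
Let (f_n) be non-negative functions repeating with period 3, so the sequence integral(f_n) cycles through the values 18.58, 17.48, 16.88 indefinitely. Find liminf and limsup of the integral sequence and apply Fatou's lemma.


The sequence (integral(f_n)) is periodic with period 3, repeating the values 18.58, 17.48, 16.88 indefinitely.
Step 1: For a periodic sequence, every tail (a_m, a_(m+1), ...) contains all 3 period values infinitely often.
Step 2: Hence inf of every tail = min of the period values = min(18.58, 17.48, 16.88) = 16.88.
        liminf_n integral(f_n) = sup over m of (inf of tail from m) = 16.88.
Step 3: Similarly sup of every tail = max of the period values = 18.58.
        limsup_n integral(f_n) = 18.58.
Step 4: Fatou's lemma: integral(liminf_n f_n) <= liminf_n integral(f_n) = 16.88.
        So the integral of the pointwise liminf is at most 16.88.


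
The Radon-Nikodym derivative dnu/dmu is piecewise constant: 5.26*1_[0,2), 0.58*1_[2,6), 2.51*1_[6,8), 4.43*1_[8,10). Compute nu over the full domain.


Integrate each piece of the Radon-Nikodym derivative:
Step 1: integral_0^2 5.26 dx = 5.26*(2-0) = 5.26*2 = 10.52
Step 2: integral_2^6 0.58 dx = 0.58*(6-2) = 0.58*4 = 2.32
Step 3: integral_6^8 2.51 dx = 2.51*(8-6) = 2.51*2 = 5.02
Step 4: integral_8^10 4.43 dx = 4.43*(10-8) = 4.43*2 = 8.86
Total: 10.52 + 2.32 + 5.02 + 8.86 = 26.72


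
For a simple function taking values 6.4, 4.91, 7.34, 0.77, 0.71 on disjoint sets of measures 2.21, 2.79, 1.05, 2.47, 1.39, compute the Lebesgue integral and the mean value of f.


Step 1: Integral = sum(value_i * measure_i)
= 6.4*2.21 + 4.91*2.79 + 7.34*1.05 + 0.77*2.47 + 0.71*1.39
= 14.144 + 13.6989 + 7.707 + 1.9019 + 0.9869
= 38.4387
Step 2: Total measure of domain = 2.21 + 2.79 + 1.05 + 2.47 + 1.39 = 9.91
Step 3: Average value = 38.4387 / 9.91 = 3.878779


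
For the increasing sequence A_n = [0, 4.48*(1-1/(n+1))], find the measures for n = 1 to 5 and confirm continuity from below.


By continuity of measure from below: if A_n increases to A, then m(A_n) -> m(A).
Here A = [0, 4.48], so m(A) = 4.48
Step 1: a_1 = 4.48*(1 - 1/2) = 2.24, m(A_1) = 2.24
Step 2: a_2 = 4.48*(1 - 1/3) = 2.9867, m(A_2) = 2.9867
Step 3: a_3 = 4.48*(1 - 1/4) = 3.36, m(A_3) = 3.36
Step 4: a_4 = 4.48*(1 - 1/5) = 3.584, m(A_4) = 3.584
Step 5: a_5 = 4.48*(1 - 1/6) = 3.7333, m(A_5) = 3.7333
Limit: m(A_n) -> m([0,4.48]) = 4.48


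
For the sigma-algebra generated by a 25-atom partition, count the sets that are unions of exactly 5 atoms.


Each element of F is a union of some subset of the 25 atoms.
Elements that are unions of exactly 5 atoms correspond to 5-element subsets of the 25 atoms.
Count = C(25, 5) = 25! / (5! * 20!) = 53130.


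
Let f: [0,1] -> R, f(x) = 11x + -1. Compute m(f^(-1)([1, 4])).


f^(-1)([1, 4]) = {x : 1 <= 11x + -1 <= 4}
Solving: (1 - -1)/11 <= x <= (4 - -1)/11
= [0.181818, 0.454545]
Intersecting with [0,1]: [0.181818, 0.454545]
Measure = 0.454545 - 0.181818 = 0.272727


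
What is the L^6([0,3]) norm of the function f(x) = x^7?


Step 1: ||f||_6 = (integral_0^3 |x^7|^6 dx)^(1/6)
     = (integral_0^3 x^42 dx)^(1/6)
Step 2: integral_0^3 x^42 dx = [x^43/(43)] from 0 to 3 = 3^43/43
     = 328256967394537077627/43 = 7.633883e+18
Step 3: ||f||_6 = (7.633883e+18)^(1/6) = 1403.2151


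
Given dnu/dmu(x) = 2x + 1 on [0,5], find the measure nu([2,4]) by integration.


nu(A) = integral_A (dnu/dmu) dmu = integral_2^4 (2x + 1) dx
Step 1: Antiderivative F(x) = (2/2)x^2 + 1x
Step 2: F(4) = (2/2)*4^2 + 1*4 = 16 + 4 = 20
Step 3: F(2) = (2/2)*2^2 + 1*2 = 4 + 2 = 6
Step 4: nu([2,4]) = F(4) - F(2) = 20 - 6 = 14


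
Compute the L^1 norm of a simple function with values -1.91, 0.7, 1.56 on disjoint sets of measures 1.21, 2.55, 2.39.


Step 1: Compute |f_i|^1 for each value:
  |-1.91|^1 = 1.91
  |0.7|^1 = 0.7
  |1.56|^1 = 1.56
Step 2: Multiply by measures and sum:
  1.91 * 1.21 = 2.3111
  0.7 * 2.55 = 1.785
  1.56 * 2.39 = 3.7284
Sum = 2.3111 + 1.785 + 3.7284 = 7.8245
Step 3: Take the p-th root:
||f||_1 = (7.8245)^(1/1) = 7.8245


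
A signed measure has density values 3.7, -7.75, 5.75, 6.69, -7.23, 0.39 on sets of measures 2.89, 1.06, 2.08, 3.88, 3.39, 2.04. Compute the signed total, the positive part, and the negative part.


Step 1: Compute signed measure on each set:
  Set 1: 3.7 * 2.89 = 10.693
  Set 2: -7.75 * 1.06 = -8.215
  Set 3: 5.75 * 2.08 = 11.96
  Set 4: 6.69 * 3.88 = 25.9572
  Set 5: -7.23 * 3.39 = -24.5097
  Set 6: 0.39 * 2.04 = 0.7956
Step 2: Total signed measure = (10.693) + (-8.215) + (11.96) + (25.9572) + (-24.5097) + (0.7956)
     = 16.6811
Step 3: Positive part mu+(X) = sum of positive contributions = 49.4058
Step 4: Negative part mu-(X) = |sum of negative contributions| = 32.7247


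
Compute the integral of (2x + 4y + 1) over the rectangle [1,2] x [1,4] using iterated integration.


By Fubini, integrate in x first, then y.
Step 1: Fix y, integrate over x in [1,2]:
  integral(2x + 4y + 1, x=1..2)
  = 2*(2^2 - 1^2)/2 + (4y + 1)*(2 - 1)
  = 3 + (4y + 1)*1
  = 3 + 4y + 1
  = 4 + 4y
Step 2: Integrate over y in [1,4]:
  integral(4 + 4y, y=1..4)
  = 4*3 + 4*(4^2 - 1^2)/2
  = 12 + 30
  = 42


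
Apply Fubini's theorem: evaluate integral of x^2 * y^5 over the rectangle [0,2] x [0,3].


By Fubini's theorem, the double integral factors as a product of single integrals:
Step 1: integral_0^2 x^2 dx = [x^3/3] from 0 to 2
     = 2^3/3 = 2.666667
Step 2: integral_0^3 y^5 dy = [y^6/6] from 0 to 3
     = 3^6/6 = 121.5
Step 3: Double integral = 2.666667 * 121.5 = 324


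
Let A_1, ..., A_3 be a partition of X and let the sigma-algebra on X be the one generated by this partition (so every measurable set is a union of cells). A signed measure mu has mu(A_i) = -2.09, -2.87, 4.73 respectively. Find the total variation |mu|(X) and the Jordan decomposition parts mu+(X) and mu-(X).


Step 1: Every measurable set is a union of atoms (the cells / points), so a Hahn decomposition is
  obtained by grouping atoms by sign: P = union of atoms with mu > 0, N = union of the remaining atoms.
  Atoms in P (indices): 3;  atoms in N (indices): 1, 2
  Positive values: 4.73
  Negative values: -2.09, -2.87
Step 2: mu+(X) = mu(P) = sum of positive atom values = 4.73
Step 3: mu-(X) = -mu(N) = sum of |negative atom values| = 4.96
Step 4: |mu|(X) = mu+(X) + mu-(X) = 4.73 + 4.96 = 9.69


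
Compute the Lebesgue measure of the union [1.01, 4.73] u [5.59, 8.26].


For pairwise disjoint intervals, m(union) = sum of lengths.
= (4.73 - 1.01) + (8.26 - 5.59)
= 3.72 + 2.67
= 6.39


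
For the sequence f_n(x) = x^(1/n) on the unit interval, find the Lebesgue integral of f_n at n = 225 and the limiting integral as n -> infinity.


At n = 225: f_225(x) = x^(1/225).
Step 1: integral(x^(1/225), 0, 1) = [x^(1/225+1) / (1/225+1)] from 0 to 1
     = 1 / (1/225 + 1) = 1 / ((225+1)/225) = 225/(225+1)
     = 225/226 = 0.995575
Step 2: As n -> infinity, f_n(x) = x^(1/n) -> 1 for x in (0,1], and f_n is increasing in n.
By MCT, lim_n integral(f_n) = integral(lim_n f_n) = integral(1, 0, 1) = 1.
Step 3: Verify convergence: 225/226 = 0.995575 -> 1


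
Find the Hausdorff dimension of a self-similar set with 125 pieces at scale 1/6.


For a self-similar set with N copies scaled by 1/r:
dim_H = log(N)/log(r) = log(125)/log(6)
= 4.828314/1.791759
= 2.694733


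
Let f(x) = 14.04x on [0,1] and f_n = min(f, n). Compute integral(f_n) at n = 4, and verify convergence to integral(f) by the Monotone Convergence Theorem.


f(x) = 14.04x on [0,1]; f_n(x) = min(14.04x, n). At n = 4:
Step 1: f(x) reaches 4 at x = 4/14.04 = 0.2849
Step 2: integral(f_4) = integral(14.04x, 0, 0.2849) + integral(4, 0.2849, 1)
       = 14.04*0.2849^2/2 + 4*(1 - 0.2849)
       = 0.569801 + 2.860399
       = 3.430199
Step 3: As n -> infinity, f_n increases to f, so by MCT integral(f_n) -> integral(f) = 14.04/2 = 7.02.
Convergence: integral(f_4) = 3.430199 -> 7.02 as n -> infinity


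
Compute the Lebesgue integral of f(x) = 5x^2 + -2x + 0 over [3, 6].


The Lebesgue integral of a Riemann-integrable function agrees with the Riemann integral.
Antiderivative F(x) = (5/3)x^3 + (-2/2)x^2 + 0x
F(6) = (5/3)*6^3 + (-2/2)*6^2 + 0*6
     = (5/3)*216 + (-2/2)*36 + 0*6
     = 360 + -36 + 0
     = 324
F(3) = 36
Integral = F(6) - F(3) = 324 - 36 = 288


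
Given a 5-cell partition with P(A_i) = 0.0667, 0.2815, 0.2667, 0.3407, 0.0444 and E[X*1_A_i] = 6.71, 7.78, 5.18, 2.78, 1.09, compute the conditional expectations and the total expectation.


For each cell A_i: E[X|A_i] = E[X*1_A_i] / P(A_i)
Step 1: E[X|A_1] = 6.71 / 0.0667 = 100.5997
Step 2: E[X|A_2] = 7.78 / 0.2815 = 27.637655
Step 3: E[X|A_3] = 5.18 / 0.2667 = 19.422572
Step 4: E[X|A_4] = 2.78 / 0.3407 = 8.159671
Step 5: E[X|A_5] = 1.09 / 0.0444 = 24.54955
Verification: E[X] = sum E[X*1_A_i] = 6.71 + 7.78 + 5.18 + 2.78 + 1.09 = 23.54


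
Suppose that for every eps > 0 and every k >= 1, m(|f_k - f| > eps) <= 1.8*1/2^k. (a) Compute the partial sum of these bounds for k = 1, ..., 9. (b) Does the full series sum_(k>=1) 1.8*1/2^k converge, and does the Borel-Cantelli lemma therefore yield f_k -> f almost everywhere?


Step 1: List the terms 1.8*1/2^k for k = 1 to 9:
  k=1: 0.9
  k=2: 0.45
  k=3: 0.225
  k=4: 0.1125
  k=5: 0.05625
  k=6: 0.028125
  k=7: 0.014063
  k=8: 0.007031
  k=9: 0.003516
Step 2: Partial sum = 0.9 + 0.45 + 0.225 + 0.1125 + 0.05625 + 0.028125 + 0.014063 + 0.007031 + 0.003516
     = 1.796484
Step 3: The full series sum_(k>=1) 1.8*1/2^k converges (geometric series with ratio 1/2 < 1; a constant multiple of a convergent series converges).
Step 4: Fix eps > 0. Since sum_k m(|f_k - f| > eps) < infinity, the Borel-Cantelli lemma gives
        m(limsup_k {|f_k - f| > eps}) = 0, i.e. for a.e. x, |f_k(x) - f(x)| <= eps for all large k.
        Applying this with eps = 1/j for j = 1, 2, ... and intersecting the countably many full-measure sets,
        for a.e. x we get limsup_k |f_k(x) - f(x)| <= 1/j for every j, hence f_k -> f almost everywhere.
Conclusion: series converges; Borel-Cantelli yields f_k -> f a.e.


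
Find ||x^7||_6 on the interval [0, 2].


Step 1: ||f||_6 = (integral_0^2 |x^7|^6 dx)^(1/6)
     = (integral_0^2 x^42 dx)^(1/6)
Step 2: integral_0^2 x^42 dx = [x^43/(43)] from 0 to 2 = 2^43/43
     = 8796093022208/43 = 2.045603e+11
Step 3: ||f||_6 = (2.045603e+11)^(1/6) = 76.760341


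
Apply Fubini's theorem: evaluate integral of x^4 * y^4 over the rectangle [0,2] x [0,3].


By Fubini's theorem, the double integral factors as a product of single integrals:
Step 1: integral_0^2 x^4 dx = [x^5/5] from 0 to 2
     = 2^5/5 = 6.4
Step 2: integral_0^3 y^4 dy = [y^5/5] from 0 to 3
     = 3^5/5 = 48.6
Step 3: Double integral = 6.4 * 48.6 = 311.04


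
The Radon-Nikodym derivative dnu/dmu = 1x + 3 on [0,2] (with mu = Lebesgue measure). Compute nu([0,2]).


nu(A) = integral_A (dnu/dmu) dmu = integral_0^2 (1x + 3) dx
Step 1: Antiderivative F(x) = (1/2)x^2 + 3x
Step 2: F(2) = (1/2)*2^2 + 3*2 = 2 + 6 = 8
Step 3: F(0) = (1/2)*0^2 + 3*0 = 0.0 + 0 = 0.0
Step 4: nu([0,2]) = F(2) - F(0) = 8 - 0.0 = 8


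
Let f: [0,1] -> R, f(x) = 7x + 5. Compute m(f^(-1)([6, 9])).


f^(-1)([6, 9]) = {x : 6 <= 7x + 5 <= 9}
Solving: (6 - 5)/7 <= x <= (9 - 5)/7
= [0.142857, 0.571429]
Intersecting with [0,1]: [0.142857, 0.571429]
Measure = 0.571429 - 0.142857 = 0.428571


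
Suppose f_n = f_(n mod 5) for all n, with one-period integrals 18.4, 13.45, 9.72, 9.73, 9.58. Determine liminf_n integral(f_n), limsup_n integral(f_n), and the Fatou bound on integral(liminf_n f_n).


The sequence (integral(f_n)) is periodic with period 5, repeating the values 18.4, 13.45, 9.72, 9.73, 9.58 indefinitely.
Step 1: For a periodic sequence, every tail (a_m, a_(m+1), ...) contains all 5 period values infinitely often.
Step 2: Hence inf of every tail = min of the period values = min(18.4, 13.45, 9.72, 9.73, 9.58) = 9.58.
        liminf_n integral(f_n) = sup over m of (inf of tail from m) = 9.58.
Step 3: Similarly sup of every tail = max of the period values = 18.4.
        limsup_n integral(f_n) = 18.4.
Step 4: Fatou's lemma: integral(liminf_n f_n) <= liminf_n integral(f_n) = 9.58.
        So the integral of the pointwise liminf is at most 9.58.


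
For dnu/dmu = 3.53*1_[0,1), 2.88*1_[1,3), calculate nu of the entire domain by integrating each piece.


Integrate each piece of the Radon-Nikodym derivative:
Step 1: integral_0^1 3.53 dx = 3.53*(1-0) = 3.53*1 = 3.53
Step 2: integral_1^3 2.88 dx = 2.88*(3-1) = 2.88*2 = 5.76
Total: 3.53 + 5.76 = 9.29


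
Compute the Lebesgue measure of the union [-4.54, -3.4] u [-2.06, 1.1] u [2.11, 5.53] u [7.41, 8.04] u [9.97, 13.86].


For pairwise disjoint intervals, m(union) = sum of lengths.
= (-3.4 - -4.54) + (1.1 - -2.06) + (5.53 - 2.11) + (8.04 - 7.41) + (13.86 - 9.97)
= 1.14 + 3.16 + 3.42 + 0.63 + 3.89
= 12.24


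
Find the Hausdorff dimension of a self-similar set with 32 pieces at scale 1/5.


For a self-similar set with N copies scaled by 1/r:
dim_H = log(N)/log(r) = log(32)/log(5)
= 3.465736/1.609438
= 2.153383


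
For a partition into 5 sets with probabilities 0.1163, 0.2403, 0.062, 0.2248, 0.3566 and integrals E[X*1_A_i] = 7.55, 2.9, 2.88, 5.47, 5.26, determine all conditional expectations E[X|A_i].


For each cell A_i: E[X|A_i] = E[X*1_A_i] / P(A_i)
Step 1: E[X|A_1] = 7.55 / 0.1163 = 64.918315
Step 2: E[X|A_2] = 2.9 / 0.2403 = 12.068248
Step 3: E[X|A_3] = 2.88 / 0.062 = 46.451613
Step 4: E[X|A_4] = 5.47 / 0.2248 = 24.33274
Step 5: E[X|A_5] = 5.26 / 0.3566 = 14.750421
Verification: E[X] = sum E[X*1_A_i] = 7.55 + 2.9 + 2.88 + 5.47 + 5.26 = 24.06


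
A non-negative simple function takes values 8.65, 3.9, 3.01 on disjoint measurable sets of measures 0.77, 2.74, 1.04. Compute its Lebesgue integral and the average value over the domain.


Step 1: Integral = sum(value_i * measure_i)
= 8.65*0.77 + 3.9*2.74 + 3.01*1.04
= 6.6605 + 10.686 + 3.1304
= 20.4769
Step 2: Total measure of domain = 0.77 + 2.74 + 1.04 = 4.55
Step 3: Average value = 20.4769 / 4.55 = 4.500418


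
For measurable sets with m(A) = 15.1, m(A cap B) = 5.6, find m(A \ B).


m(A \ B) = m(A) - m(A n B)
= 15.1 - 5.6
= 9.5


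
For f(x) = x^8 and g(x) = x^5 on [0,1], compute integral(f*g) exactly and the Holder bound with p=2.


Step 1: Exact integral of f*g = integral(x^13, 0, 1) = 1/14
     = 0.071429
Step 2: Holder bound with p=2, q=2:
  ||f||_p = (integral x^16 dx)^(1/2) = (1/17)^(1/2) = 0.242536
  ||g||_q = (integral x^10 dx)^(1/2) = (1/11)^(1/2) = 0.301511
Step 3: Holder bound = ||f||_p * ||g||_q = 0.242536 * 0.301511 = 0.073127
Verification: 0.071429 <= 0.073127 (Holder holds)


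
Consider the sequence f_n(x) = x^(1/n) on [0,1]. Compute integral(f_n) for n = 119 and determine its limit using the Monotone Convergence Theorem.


At n = 119: f_119(x) = x^(1/119).
Step 1: integral(x^(1/119), 0, 1) = [x^(1/119+1) / (1/119+1)] from 0 to 1
     = 1 / (1/119 + 1) = 1 / ((119+1)/119) = 119/(119+1)
     = 119/120 = 0.991667
Step 2: As n -> infinity, f_n(x) = x^(1/n) -> 1 for x in (0,1], and f_n is increasing in n.
By MCT, lim_n integral(f_n) = integral(lim_n f_n) = integral(1, 0, 1) = 1.
Step 3: Verify convergence: 119/120 = 0.991667 -> 1


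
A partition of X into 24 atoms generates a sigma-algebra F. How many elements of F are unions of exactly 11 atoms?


Each element of F is a union of some subset of the 24 atoms.
Elements that are unions of exactly 11 atoms correspond to 11-element subsets of the 24 atoms.
Count = C(24, 11) = 24! / (11! * 13!) = 2496144.


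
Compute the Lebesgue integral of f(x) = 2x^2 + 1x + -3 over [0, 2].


The Lebesgue integral of a Riemann-integrable function agrees with the Riemann integral.
Antiderivative F(x) = (2/3)x^3 + (1/2)x^2 + -3x
F(2) = (2/3)*2^3 + (1/2)*2^2 + -3*2
     = (2/3)*8 + (1/2)*4 + -3*2
     = 5.333333 + 2 + -6
     = 1.333333
F(0) = 0.0
Integral = F(2) - F(0) = 1.333333 - 0.0 = 1.333333


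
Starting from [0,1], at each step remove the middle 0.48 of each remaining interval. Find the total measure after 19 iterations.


Step 1: At each step, fraction remaining = 1 - 0.48 = 0.52
Step 2: After 19 steps, measure = (0.52)^19
Result = 4.018496e-06


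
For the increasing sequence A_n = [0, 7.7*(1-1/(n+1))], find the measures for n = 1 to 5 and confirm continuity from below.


By continuity of measure from below: if A_n increases to A, then m(A_n) -> m(A).
Here A = [0, 7.7], so m(A) = 7.7
Step 1: a_1 = 7.7*(1 - 1/2) = 3.85, m(A_1) = 3.85
Step 2: a_2 = 7.7*(1 - 1/3) = 5.1333, m(A_2) = 5.1333
Step 3: a_3 = 7.7*(1 - 1/4) = 5.775, m(A_3) = 5.775
Step 4: a_4 = 7.7*(1 - 1/5) = 6.16, m(A_4) = 6.16
Step 5: a_5 = 7.7*(1 - 1/6) = 6.4167, m(A_5) = 6.4167
Limit: m(A_n) -> m([0,7.7]) = 7.7


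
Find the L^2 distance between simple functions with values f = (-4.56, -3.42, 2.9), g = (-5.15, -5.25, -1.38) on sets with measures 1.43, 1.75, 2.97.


Step 1: Compute differences f_i - g_i:
  -4.56 - -5.15 = 0.59
  -3.42 - -5.25 = 1.83
  2.9 - -1.38 = 4.28
Step 2: Compute |diff|^2 * measure for each set:
  |0.59|^2 * 1.43 = 0.3481 * 1.43 = 0.497783
  |1.83|^2 * 1.75 = 3.3489 * 1.75 = 5.860575
  |4.28|^2 * 2.97 = 18.3184 * 2.97 = 54.405648
Step 3: Sum = 60.764006
Step 4: ||f-g||_2 = (60.764006)^(1/2) = 7.795127


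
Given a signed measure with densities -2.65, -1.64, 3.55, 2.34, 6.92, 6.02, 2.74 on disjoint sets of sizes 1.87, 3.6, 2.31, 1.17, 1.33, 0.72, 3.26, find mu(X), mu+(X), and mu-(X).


Step 1: Compute signed measure on each set:
  Set 1: -2.65 * 1.87 = -4.9555
  Set 2: -1.64 * 3.6 = -5.904
  Set 3: 3.55 * 2.31 = 8.2005
  Set 4: 2.34 * 1.17 = 2.7378
  Set 5: 6.92 * 1.33 = 9.2036
  Set 6: 6.02 * 0.72 = 4.3344
  Set 7: 2.74 * 3.26 = 8.9324
Step 2: Total signed measure = (-4.9555) + (-5.904) + (8.2005) + (2.7378) + (9.2036) + (4.3344) + (8.9324)
     = 22.5492
Step 3: Positive part mu+(X) = sum of positive contributions = 33.4087
Step 4: Negative part mu-(X) = |sum of negative contributions| = 10.8595


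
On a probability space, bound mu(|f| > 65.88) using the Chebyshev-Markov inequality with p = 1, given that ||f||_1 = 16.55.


Chebyshev/Markov inequality: mu(|f| > eps) <= (||f||_p / eps)^p
Step 1: ||f||_1 / eps = 16.55 / 65.88 = 0.251214
Step 2: Raise to power p = 1:
  (0.251214)^1 = 0.251214
Step 3: Therefore mu(|f| > 65.88) <= 0.251214


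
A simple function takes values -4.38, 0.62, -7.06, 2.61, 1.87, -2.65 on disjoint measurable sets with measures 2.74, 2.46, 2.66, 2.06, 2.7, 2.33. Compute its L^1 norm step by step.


Step 1: Compute |f_i|^1 for each value:
  |-4.38|^1 = 4.38
  |0.62|^1 = 0.62
  |-7.06|^1 = 7.06
  |2.61|^1 = 2.61
  |1.87|^1 = 1.87
  |-2.65|^1 = 2.65
Step 2: Multiply by measures and sum:
  4.38 * 2.74 = 12.0012
  0.62 * 2.46 = 1.5252
  7.06 * 2.66 = 18.7796
  2.61 * 2.06 = 5.3766
  1.87 * 2.7 = 5.049
  2.65 * 2.33 = 6.1745
Sum = 12.0012 + 1.5252 + 18.7796 + 5.3766 + 5.049 + 6.1745 = 48.9061
Step 3: Take the p-th root:
||f||_1 = (48.9061)^(1/1) = 48.9061


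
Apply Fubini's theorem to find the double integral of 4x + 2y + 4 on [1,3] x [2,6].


By Fubini, integrate in x first, then y.
Step 1: Fix y, integrate over x in [1,3]:
  integral(4x + 2y + 4, x=1..3)
  = 4*(3^2 - 1^2)/2 + (2y + 4)*(3 - 1)
  = 16 + (2y + 4)*2
  = 16 + 4y + 8
  = 24 + 4y
Step 2: Integrate over y in [2,6]:
  integral(24 + 4y, y=2..6)
  = 24*4 + 4*(6^2 - 2^2)/2
  = 96 + 64
  = 160


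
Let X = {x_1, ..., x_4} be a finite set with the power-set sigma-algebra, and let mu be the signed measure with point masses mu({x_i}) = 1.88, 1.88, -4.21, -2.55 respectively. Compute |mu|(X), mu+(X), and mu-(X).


Step 1: Every measurable set is a union of atoms (the cells / points), so a Hahn decomposition is
  obtained by grouping atoms by sign: P = union of atoms with mu > 0, N = union of the remaining atoms.
  Atoms in P (indices): 1, 2;  atoms in N (indices): 3, 4
  Positive values: 1.88, 1.88
  Negative values: -4.21, -2.55
Step 2: mu+(X) = mu(P) = sum of positive atom values = 3.76
Step 3: mu-(X) = -mu(N) = sum of |negative atom values| = 6.76
Step 4: |mu|(X) = mu+(X) + mu-(X) = 3.76 + 6.76 = 10.52


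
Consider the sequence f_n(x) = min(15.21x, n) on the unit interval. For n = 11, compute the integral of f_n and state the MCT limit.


f(x) = 15.21x on [0,1]; f_n(x) = min(15.21x, n). At n = 11:
Step 1: f(x) reaches 11 at x = 11/15.21 = 0.723208
Step 2: integral(f_11) = integral(15.21x, 0, 0.723208) + integral(11, 0.723208, 1)
       = 15.21*0.723208^2/2 + 11*(1 - 0.723208)
       = 3.977646 + 3.044707
       = 7.022354
Step 3: As n -> infinity, f_n increases to f, so by MCT integral(f_n) -> integral(f) = 15.21/2 = 7.605.
Convergence: integral(f_11) = 7.022354 -> 7.605 as n -> infinity


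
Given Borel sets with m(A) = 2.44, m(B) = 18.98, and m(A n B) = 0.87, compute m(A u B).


By inclusion-exclusion: m(A u B) = m(A) + m(B) - m(A n B)
= 2.44 + 18.98 - 0.87
= 20.55


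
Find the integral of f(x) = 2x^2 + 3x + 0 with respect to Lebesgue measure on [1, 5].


The Lebesgue integral of a Riemann-integrable function agrees with the Riemann integral.
Antiderivative F(x) = (2/3)x^3 + (3/2)x^2 + 0x
F(5) = (2/3)*5^3 + (3/2)*5^2 + 0*5
     = (2/3)*125 + (3/2)*25 + 0*5
     = 83.333333 + 37.5 + 0
     = 120.833333
F(1) = 2.166667
Integral = F(5) - F(1) = 120.833333 - 2.166667 = 118.666667


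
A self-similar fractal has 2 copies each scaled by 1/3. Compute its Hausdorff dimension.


For a self-similar set with N copies scaled by 1/r:
dim_H = log(N)/log(r) = log(2)/log(3)
= 0.693147/1.098612
= 0.63093


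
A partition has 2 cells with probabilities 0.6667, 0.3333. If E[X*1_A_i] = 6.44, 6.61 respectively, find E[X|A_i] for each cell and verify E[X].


For each cell A_i: E[X|A_i] = E[X*1_A_i] / P(A_i)
Step 1: E[X|A_1] = 6.44 / 0.6667 = 9.659517
Step 2: E[X|A_2] = 6.61 / 0.3333 = 19.831983
Verification: E[X] = sum E[X*1_A_i] = 6.44 + 6.61 = 13.05


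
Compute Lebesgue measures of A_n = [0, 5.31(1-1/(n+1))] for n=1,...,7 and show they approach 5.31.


By continuity of measure from below: if A_n increases to A, then m(A_n) -> m(A).
Here A = [0, 5.31], so m(A) = 5.31
Step 1: a_1 = 5.31*(1 - 1/2) = 2.655, m(A_1) = 2.655
Step 2: a_2 = 5.31*(1 - 1/3) = 3.54, m(A_2) = 3.54
Step 3: a_3 = 5.31*(1 - 1/4) = 3.9825, m(A_3) = 3.9825
Step 4: a_4 = 5.31*(1 - 1/5) = 4.248, m(A_4) = 4.248
Step 5: a_5 = 5.31*(1 - 1/6) = 4.425, m(A_5) = 4.425
Step 6: a_6 = 5.31*(1 - 1/7) = 4.5514, m(A_6) = 4.5514
Step 7: a_7 = 5.31*(1 - 1/8) = 4.6462, m(A_7) = 4.6462
Limit: m(A_n) -> m([0,5.31]) = 5.31


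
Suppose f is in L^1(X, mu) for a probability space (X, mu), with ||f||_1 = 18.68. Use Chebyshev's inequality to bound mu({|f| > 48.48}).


Chebyshev/Markov inequality: mu(|f| > eps) <= (||f||_p / eps)^p
Step 1: ||f||_1 / eps = 18.68 / 48.48 = 0.385314
Step 2: Raise to power p = 1:
  (0.385314)^1 = 0.385314
Step 3: Therefore mu(|f| > 48.48) <= 0.385314


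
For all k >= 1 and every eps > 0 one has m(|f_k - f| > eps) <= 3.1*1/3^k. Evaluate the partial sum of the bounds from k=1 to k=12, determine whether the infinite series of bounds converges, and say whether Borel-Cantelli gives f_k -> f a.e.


Step 1: List the terms 3.1*1/3^k for k = 1 to 12:
  k=1: 1.033333
  k=2: 0.344444
  k=3: 0.114815
  k=4: 0.038272
  k=5: 0.012757
  k=6: 0.004252
  k=7: 0.001417
  k=8: 4.724889e-04
  k=9: 1.574963e-04
  k=10: 5.249877e-05
  k=11: 1.749959e-05
  k=12: 5.833197e-06
Step 2: Partial sum = 1.033333 + 0.344444 + 0.114815 + 0.038272 + 0.012757 + 0.004252 + 0.001417 + 4.724889e-04 + 1.574963e-04 + 5.249877e-05 + 1.749959e-05 + 5.833197e-06
     = 1.549997
Step 3: The full series sum_(k>=1) 3.1*1/3^k converges (geometric series with ratio 1/3 < 1; a constant multiple of a convergent series converges).
Step 4: Fix eps > 0. Since sum_k m(|f_k - f| > eps) < infinity, the Borel-Cantelli lemma gives
        m(limsup_k {|f_k - f| > eps}) = 0, i.e. for a.e. x, |f_k(x) - f(x)| <= eps for all large k.
        Applying this with eps = 1/j for j = 1, 2, ... and intersecting the countably many full-measure sets,
        for a.e. x we get limsup_k |f_k(x) - f(x)| <= 1/j for every j, hence f_k -> f almost everywhere.
Conclusion: series converges; Borel-Cantelli yields f_k -> f a.e.


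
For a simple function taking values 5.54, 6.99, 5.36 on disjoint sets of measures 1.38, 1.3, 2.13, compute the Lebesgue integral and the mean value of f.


Step 1: Integral = sum(value_i * measure_i)
= 5.54*1.38 + 6.99*1.3 + 5.36*2.13
= 7.6452 + 9.087 + 11.4168
= 28.149
Step 2: Total measure of domain = 1.38 + 1.3 + 2.13 = 4.81
Step 3: Average value = 28.149 / 4.81 = 5.852183


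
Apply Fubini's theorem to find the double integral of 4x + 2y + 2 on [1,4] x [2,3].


By Fubini, integrate in x first, then y.
Step 1: Fix y, integrate over x in [1,4]:
  integral(4x + 2y + 2, x=1..4)
  = 4*(4^2 - 1^2)/2 + (2y + 2)*(4 - 1)
  = 30 + (2y + 2)*3
  = 30 + 6y + 6
  = 36 + 6y
Step 2: Integrate over y in [2,3]:
  integral(36 + 6y, y=2..3)
  = 36*1 + 6*(3^2 - 2^2)/2
  = 36 + 15
  = 51


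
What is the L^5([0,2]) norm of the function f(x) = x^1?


Step 1: ||f||_5 = (integral_0^2 |x^1|^5 dx)^(1/5)
     = (integral_0^2 x^5 dx)^(1/5)
Step 2: integral_0^2 x^5 dx = [x^6/(6)] from 0 to 2 = 2^6/6
     = 64/6 = 10.666667
Step 3: ||f||_5 = (10.666667)^(1/5) = 1.605483


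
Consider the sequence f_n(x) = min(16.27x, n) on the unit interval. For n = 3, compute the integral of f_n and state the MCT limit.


f(x) = 16.27x on [0,1]; f_n(x) = min(16.27x, n). At n = 3:
Step 1: f(x) reaches 3 at x = 3/16.27 = 0.184388
Step 2: integral(f_3) = integral(16.27x, 0, 0.184388) + integral(3, 0.184388, 1)
       = 16.27*0.184388^2/2 + 3*(1 - 0.184388)
       = 0.276583 + 2.446835
       = 2.723417
Step 3: As n -> infinity, f_n increases to f, so by MCT integral(f_n) -> integral(f) = 16.27/2 = 8.135.
Convergence: integral(f_3) = 2.723417 -> 8.135 as n -> infinity


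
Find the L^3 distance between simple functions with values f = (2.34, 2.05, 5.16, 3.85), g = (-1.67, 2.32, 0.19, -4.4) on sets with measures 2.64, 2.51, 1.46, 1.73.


Step 1: Compute differences f_i - g_i:
  2.34 - -1.67 = 4.01
  2.05 - 2.32 = -0.27
  5.16 - 0.19 = 4.97
  3.85 - -4.4 = 8.25
Step 2: Compute |diff|^3 * measure for each set:
  |4.01|^3 * 2.64 = 64.481201 * 2.64 = 170.230371
  |-0.27|^3 * 2.51 = 0.019683 * 2.51 = 0.049404
  |4.97|^3 * 1.46 = 122.763473 * 1.46 = 179.234671
  |8.25|^3 * 1.73 = 561.515625 * 1.73 = 971.422031
Step 3: Sum = 1320.936477
Step 4: ||f-g||_3 = (1320.936477)^(1/3) = 10.972207


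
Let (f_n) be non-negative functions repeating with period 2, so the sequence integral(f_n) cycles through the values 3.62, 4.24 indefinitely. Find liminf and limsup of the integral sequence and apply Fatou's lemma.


The sequence (integral(f_n)) is periodic with period 2, repeating the values 3.62, 4.24 indefinitely.
Step 1: For a periodic sequence, every tail (a_m, a_(m+1), ...) contains all 2 period values infinitely often.
Step 2: Hence inf of every tail = min of the period values = min(3.62, 4.24) = 3.62.
        liminf_n integral(f_n) = sup over m of (inf of tail from m) = 3.62.
Step 3: Similarly sup of every tail = max of the period values = 4.24.
        limsup_n integral(f_n) = 4.24.
Step 4: Fatou's lemma: integral(liminf_n f_n) <= liminf_n integral(f_n) = 3.62.
        So the integral of the pointwise liminf is at most 3.62.


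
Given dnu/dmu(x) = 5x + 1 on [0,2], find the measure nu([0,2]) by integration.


nu(A) = integral_A (dnu/dmu) dmu = integral_0^2 (5x + 1) dx
Step 1: Antiderivative F(x) = (5/2)x^2 + 1x
Step 2: F(2) = (5/2)*2^2 + 1*2 = 10 + 2 = 12
Step 3: F(0) = (5/2)*0^2 + 1*0 = 0.0 + 0 = 0.0
Step 4: nu([0,2]) = F(2) - F(0) = 12 - 0.0 = 12


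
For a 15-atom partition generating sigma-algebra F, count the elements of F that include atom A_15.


Each element of F is a union of some subset S of the 15 atoms.
The element contains A_15 iff A_15 is in S.
So we count subsets S of {A_1,...,A_15} with A_15 in S: choose freely among the other 14 atoms.
Count = 2^(15-1) = 2^14 = 16384.


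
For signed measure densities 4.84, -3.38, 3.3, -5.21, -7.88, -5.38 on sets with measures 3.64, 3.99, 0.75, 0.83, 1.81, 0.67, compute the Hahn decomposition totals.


Step 1: Compute signed measure on each set:
  Set 1: 4.84 * 3.64 = 17.6176
  Set 2: -3.38 * 3.99 = -13.4862
  Set 3: 3.3 * 0.75 = 2.475
  Set 4: -5.21 * 0.83 = -4.3243
  Set 5: -7.88 * 1.81 = -14.2628
  Set 6: -5.38 * 0.67 = -3.6046
Step 2: Total signed measure = (17.6176) + (-13.4862) + (2.475) + (-4.3243) + (-14.2628) + (-3.6046)
     = -15.5853
Step 3: Positive part mu+(X) = sum of positive contributions = 20.0926
Step 4: Negative part mu-(X) = |sum of negative contributions| = 35.6779


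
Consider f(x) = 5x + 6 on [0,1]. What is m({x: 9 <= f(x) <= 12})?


f^(-1)([9, 12]) = {x : 9 <= 5x + 6 <= 12}
Solving: (9 - 6)/5 <= x <= (12 - 6)/5
= [0.6, 1.2]
Intersecting with [0,1]: [0.6, 1]
Measure = 1 - 0.6 = 0.4


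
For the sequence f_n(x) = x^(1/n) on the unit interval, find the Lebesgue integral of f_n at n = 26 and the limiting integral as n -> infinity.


At n = 26: f_26(x) = x^(1/26).
Step 1: integral(x^(1/26), 0, 1) = [x^(1/26+1) / (1/26+1)] from 0 to 1
     = 1 / (1/26 + 1) = 1 / ((26+1)/26) = 26/(26+1)
     = 26/27 = 0.962963
Step 2: As n -> infinity, f_n(x) = x^(1/n) -> 1 for x in (0,1], and f_n is increasing in n.
By MCT, lim_n integral(f_n) = integral(lim_n f_n) = integral(1, 0, 1) = 1.
Step 3: Verify convergence: 26/27 = 0.962963 -> 1


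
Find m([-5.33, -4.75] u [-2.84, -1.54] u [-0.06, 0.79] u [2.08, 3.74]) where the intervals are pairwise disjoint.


For pairwise disjoint intervals, m(union) = sum of lengths.
= (-4.75 - -5.33) + (-1.54 - -2.84) + (0.79 - -0.06) + (3.74 - 2.08)
= 0.58 + 1.3 + 0.85 + 1.66
= 4.39


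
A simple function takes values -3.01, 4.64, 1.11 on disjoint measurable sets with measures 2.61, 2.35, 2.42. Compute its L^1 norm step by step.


Step 1: Compute |f_i|^1 for each value:
  |-3.01|^1 = 3.01
  |4.64|^1 = 4.64
  |1.11|^1 = 1.11
Step 2: Multiply by measures and sum:
  3.01 * 2.61 = 7.8561
  4.64 * 2.35 = 10.904
  1.11 * 2.42 = 2.6862
Sum = 7.8561 + 10.904 + 2.6862 = 21.4463
Step 3: Take the p-th root:
||f||_1 = (21.4463)^(1/1) = 21.4463


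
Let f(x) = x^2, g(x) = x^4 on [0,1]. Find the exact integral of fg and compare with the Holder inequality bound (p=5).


Step 1: Exact integral of f*g = integral(x^6, 0, 1) = 1/7
     = 0.142857
Step 2: Holder bound with p=5, q=1.25:
  ||f||_p = (integral x^10 dx)^(1/5) = (1/11)^(1/5) = 0.619044
  ||g||_q = (integral x^5 dx)^(1/1.25) = (1/6)^(1/1.25) = 0.238495
Step 3: Holder bound = ||f||_p * ||g||_q = 0.619044 * 0.238495 = 0.147639
Verification: 0.142857 <= 0.147639 (Holder holds)


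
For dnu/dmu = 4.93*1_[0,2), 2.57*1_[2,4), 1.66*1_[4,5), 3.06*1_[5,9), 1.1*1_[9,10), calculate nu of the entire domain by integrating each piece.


Integrate each piece of the Radon-Nikodym derivative:
Step 1: integral_0^2 4.93 dx = 4.93*(2-0) = 4.93*2 = 9.86
Step 2: integral_2^4 2.57 dx = 2.57*(4-2) = 2.57*2 = 5.14
Step 3: integral_4^5 1.66 dx = 1.66*(5-4) = 1.66*1 = 1.66
Step 4: integral_5^9 3.06 dx = 3.06*(9-5) = 3.06*4 = 12.24
Step 5: integral_9^10 1.1 dx = 1.1*(10-9) = 1.1*1 = 1.1
Total: 9.86 + 5.14 + 1.66 + 12.24 + 1.1 = 30


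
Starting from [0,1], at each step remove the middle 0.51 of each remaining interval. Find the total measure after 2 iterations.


Step 1: At each step, fraction remaining = 1 - 0.51 = 0.49
Step 2: After 2 steps, measure = (0.49)^2
Step 3: Computing the power step by step:
  After step 1: 0.49
  After step 2: 0.2401
Result = 0.2401


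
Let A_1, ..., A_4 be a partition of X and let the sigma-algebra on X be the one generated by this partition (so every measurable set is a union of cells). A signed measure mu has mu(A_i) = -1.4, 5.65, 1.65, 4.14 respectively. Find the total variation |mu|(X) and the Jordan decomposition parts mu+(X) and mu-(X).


Step 1: Every measurable set is a union of atoms (the cells / points), so a Hahn decomposition is
  obtained by grouping atoms by sign: P = union of atoms with mu > 0, N = union of the remaining atoms.
  Atoms in P (indices): 2, 3, 4;  atoms in N (indices): 1
  Positive values: 5.65, 1.65, 4.14
  Negative values: -1.4
Step 2: mu+(X) = mu(P) = sum of positive atom values = 11.44
Step 3: mu-(X) = -mu(N) = sum of |negative atom values| = 1.4
Step 4: |mu|(X) = mu+(X) + mu-(X) = 11.44 + 1.4 = 12.84


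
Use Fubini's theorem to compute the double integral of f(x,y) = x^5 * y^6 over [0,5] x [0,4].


By Fubini's theorem, the double integral factors as a product of single integrals:
Step 1: integral_0^5 x^5 dx = [x^6/6] from 0 to 5
     = 5^6/6 = 2604.166667
Step 2: integral_0^4 y^6 dy = [y^7/7] from 0 to 4
     = 4^7/7 = 2340.571429
Step 3: Double integral = 2604.166667 * 2340.571429 = 6.095238e+06


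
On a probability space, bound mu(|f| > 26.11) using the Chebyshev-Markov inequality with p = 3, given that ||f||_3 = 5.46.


Chebyshev/Markov inequality: mu(|f| > eps) <= (||f||_p / eps)^p
Step 1: ||f||_3 / eps = 5.46 / 26.11 = 0.209115
Step 2: Raise to power p = 3:
  (0.209115)^3 = 0.009144
Step 3: Therefore mu(|f| > 26.11) <= 0.009144


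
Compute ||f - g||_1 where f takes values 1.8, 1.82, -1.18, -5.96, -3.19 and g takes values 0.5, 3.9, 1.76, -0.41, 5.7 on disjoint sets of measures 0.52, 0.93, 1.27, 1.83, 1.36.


Step 1: Compute differences f_i - g_i:
  1.8 - 0.5 = 1.3
  1.82 - 3.9 = -2.08
  -1.18 - 1.76 = -2.94
  -5.96 - -0.41 = -5.55
  -3.19 - 5.7 = -8.89
Step 2: Compute |diff|^1 * measure for each set:
  |1.3|^1 * 0.52 = 1.3 * 0.52 = 0.676
  |-2.08|^1 * 0.93 = 2.08 * 0.93 = 1.9344
  |-2.94|^1 * 1.27 = 2.94 * 1.27 = 3.7338
  |-5.55|^1 * 1.83 = 5.55 * 1.83 = 10.1565
  |-8.89|^1 * 1.36 = 8.89 * 1.36 = 12.0904
Step 3: Sum = 28.5911
Step 4: ||f-g||_1 = (28.5911)^(1/1) = 28.5911


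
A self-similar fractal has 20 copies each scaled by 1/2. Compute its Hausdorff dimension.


For a self-similar set with N copies scaled by 1/r:
dim_H = log(N)/log(r) = log(20)/log(2)
= 2.995732/0.693147
= 4.321928


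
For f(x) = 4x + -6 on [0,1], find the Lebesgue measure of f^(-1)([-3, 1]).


f^(-1)([-3, 1]) = {x : -3 <= 4x + -6 <= 1}
Solving: (-3 - -6)/4 <= x <= (1 - -6)/4
= [0.75, 1.75]
Intersecting with [0,1]: [0.75, 1]
Measure = 1 - 0.75 = 0.25


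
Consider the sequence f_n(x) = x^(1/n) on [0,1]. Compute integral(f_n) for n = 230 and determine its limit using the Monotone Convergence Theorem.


At n = 230: f_230(x) = x^(1/230).
Step 1: integral(x^(1/230), 0, 1) = [x^(1/230+1) / (1/230+1)] from 0 to 1
     = 1 / (1/230 + 1) = 1 / ((230+1)/230) = 230/(230+1)
     = 230/231 = 0.995671
Step 2: As n -> infinity, f_n(x) = x^(1/n) -> 1 for x in (0,1], and f_n is increasing in n.
By MCT, lim_n integral(f_n) = integral(lim_n f_n) = integral(1, 0, 1) = 1.
Step 3: Verify convergence: 230/231 = 0.995671 -> 1
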